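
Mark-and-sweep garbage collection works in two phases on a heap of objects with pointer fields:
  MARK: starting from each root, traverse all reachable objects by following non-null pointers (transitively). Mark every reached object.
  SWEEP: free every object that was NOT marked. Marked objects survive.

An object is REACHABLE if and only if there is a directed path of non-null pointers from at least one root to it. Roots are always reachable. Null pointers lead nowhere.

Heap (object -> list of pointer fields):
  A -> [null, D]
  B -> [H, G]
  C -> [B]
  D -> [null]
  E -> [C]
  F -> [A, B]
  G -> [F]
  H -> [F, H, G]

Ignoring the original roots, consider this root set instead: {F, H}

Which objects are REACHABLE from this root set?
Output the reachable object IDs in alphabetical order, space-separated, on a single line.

Roots: F H
Mark F: refs=A B, marked=F
Mark H: refs=F H G, marked=F H
Mark A: refs=null D, marked=A F H
Mark B: refs=H G, marked=A B F H
Mark G: refs=F, marked=A B F G H
Mark D: refs=null, marked=A B D F G H
Unmarked (collected): C E

Answer: A B D F G H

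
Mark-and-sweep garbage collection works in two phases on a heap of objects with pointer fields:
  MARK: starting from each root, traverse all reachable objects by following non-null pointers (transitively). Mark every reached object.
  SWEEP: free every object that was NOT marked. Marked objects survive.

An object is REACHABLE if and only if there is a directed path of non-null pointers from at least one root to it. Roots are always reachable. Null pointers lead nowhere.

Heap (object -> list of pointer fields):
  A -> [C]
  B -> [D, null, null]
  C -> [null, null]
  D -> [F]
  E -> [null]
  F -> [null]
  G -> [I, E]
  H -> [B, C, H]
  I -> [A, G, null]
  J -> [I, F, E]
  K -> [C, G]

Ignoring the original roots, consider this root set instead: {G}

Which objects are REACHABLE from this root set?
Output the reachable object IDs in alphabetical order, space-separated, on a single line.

Answer: A C E G I

Derivation:
Roots: G
Mark G: refs=I E, marked=G
Mark I: refs=A G null, marked=G I
Mark E: refs=null, marked=E G I
Mark A: refs=C, marked=A E G I
Mark C: refs=null null, marked=A C E G I
Unmarked (collected): B D F H J K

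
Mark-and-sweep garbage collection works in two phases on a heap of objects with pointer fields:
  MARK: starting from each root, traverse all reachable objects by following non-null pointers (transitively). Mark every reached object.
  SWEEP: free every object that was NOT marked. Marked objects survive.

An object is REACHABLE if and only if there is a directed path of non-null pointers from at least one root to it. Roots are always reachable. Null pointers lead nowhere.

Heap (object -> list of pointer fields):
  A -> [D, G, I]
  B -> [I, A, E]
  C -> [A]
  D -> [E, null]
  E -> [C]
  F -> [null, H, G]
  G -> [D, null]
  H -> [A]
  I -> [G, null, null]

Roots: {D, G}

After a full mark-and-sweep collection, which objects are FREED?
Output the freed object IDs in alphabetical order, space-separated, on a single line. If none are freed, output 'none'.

Roots: D G
Mark D: refs=E null, marked=D
Mark G: refs=D null, marked=D G
Mark E: refs=C, marked=D E G
Mark C: refs=A, marked=C D E G
Mark A: refs=D G I, marked=A C D E G
Mark I: refs=G null null, marked=A C D E G I
Unmarked (collected): B F H

Answer: B F H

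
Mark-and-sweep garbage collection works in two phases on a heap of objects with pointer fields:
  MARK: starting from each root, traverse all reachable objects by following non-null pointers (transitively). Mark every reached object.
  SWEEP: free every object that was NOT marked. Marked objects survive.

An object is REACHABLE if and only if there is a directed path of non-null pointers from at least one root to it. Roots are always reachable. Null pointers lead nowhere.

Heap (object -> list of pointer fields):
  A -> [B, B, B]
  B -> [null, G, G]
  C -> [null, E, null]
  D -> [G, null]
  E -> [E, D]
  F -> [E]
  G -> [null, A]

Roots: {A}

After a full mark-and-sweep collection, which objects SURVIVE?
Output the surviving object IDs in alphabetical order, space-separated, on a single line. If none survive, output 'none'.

Roots: A
Mark A: refs=B B B, marked=A
Mark B: refs=null G G, marked=A B
Mark G: refs=null A, marked=A B G
Unmarked (collected): C D E F

Answer: A B G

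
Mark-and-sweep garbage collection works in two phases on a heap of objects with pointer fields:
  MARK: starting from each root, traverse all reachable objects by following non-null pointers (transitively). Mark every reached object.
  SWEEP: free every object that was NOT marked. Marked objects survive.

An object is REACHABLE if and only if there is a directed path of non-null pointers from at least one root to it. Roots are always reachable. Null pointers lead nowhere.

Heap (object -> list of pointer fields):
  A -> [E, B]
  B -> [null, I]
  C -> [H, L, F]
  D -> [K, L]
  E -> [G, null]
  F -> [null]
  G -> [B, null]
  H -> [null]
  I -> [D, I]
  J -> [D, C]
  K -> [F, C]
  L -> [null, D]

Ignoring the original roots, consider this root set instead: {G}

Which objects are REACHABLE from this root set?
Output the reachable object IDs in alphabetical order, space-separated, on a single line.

Answer: B C D F G H I K L

Derivation:
Roots: G
Mark G: refs=B null, marked=G
Mark B: refs=null I, marked=B G
Mark I: refs=D I, marked=B G I
Mark D: refs=K L, marked=B D G I
Mark K: refs=F C, marked=B D G I K
Mark L: refs=null D, marked=B D G I K L
Mark F: refs=null, marked=B D F G I K L
Mark C: refs=H L F, marked=B C D F G I K L
Mark H: refs=null, marked=B C D F G H I K L
Unmarked (collected): A E J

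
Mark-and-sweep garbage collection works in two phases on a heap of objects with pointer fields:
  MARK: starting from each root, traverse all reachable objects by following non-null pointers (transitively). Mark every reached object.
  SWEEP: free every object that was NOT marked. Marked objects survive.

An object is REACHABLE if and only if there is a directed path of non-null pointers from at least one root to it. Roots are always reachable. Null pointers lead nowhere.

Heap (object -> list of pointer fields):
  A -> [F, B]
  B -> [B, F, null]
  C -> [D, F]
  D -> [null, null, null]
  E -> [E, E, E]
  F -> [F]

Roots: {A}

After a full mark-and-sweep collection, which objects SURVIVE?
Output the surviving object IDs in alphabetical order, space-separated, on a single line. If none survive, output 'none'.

Answer: A B F

Derivation:
Roots: A
Mark A: refs=F B, marked=A
Mark F: refs=F, marked=A F
Mark B: refs=B F null, marked=A B F
Unmarked (collected): C D E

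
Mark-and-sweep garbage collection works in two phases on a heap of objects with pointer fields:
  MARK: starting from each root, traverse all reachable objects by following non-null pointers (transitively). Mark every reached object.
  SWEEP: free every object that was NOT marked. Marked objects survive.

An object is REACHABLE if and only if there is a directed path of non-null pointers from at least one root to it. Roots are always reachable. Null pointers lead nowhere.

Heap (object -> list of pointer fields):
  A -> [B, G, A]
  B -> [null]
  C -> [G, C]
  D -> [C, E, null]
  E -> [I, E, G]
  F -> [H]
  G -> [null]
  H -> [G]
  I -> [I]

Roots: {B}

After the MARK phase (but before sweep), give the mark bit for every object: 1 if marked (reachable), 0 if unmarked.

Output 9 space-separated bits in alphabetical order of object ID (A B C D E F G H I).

Answer: 0 1 0 0 0 0 0 0 0

Derivation:
Roots: B
Mark B: refs=null, marked=B
Unmarked (collected): A C D E F G H I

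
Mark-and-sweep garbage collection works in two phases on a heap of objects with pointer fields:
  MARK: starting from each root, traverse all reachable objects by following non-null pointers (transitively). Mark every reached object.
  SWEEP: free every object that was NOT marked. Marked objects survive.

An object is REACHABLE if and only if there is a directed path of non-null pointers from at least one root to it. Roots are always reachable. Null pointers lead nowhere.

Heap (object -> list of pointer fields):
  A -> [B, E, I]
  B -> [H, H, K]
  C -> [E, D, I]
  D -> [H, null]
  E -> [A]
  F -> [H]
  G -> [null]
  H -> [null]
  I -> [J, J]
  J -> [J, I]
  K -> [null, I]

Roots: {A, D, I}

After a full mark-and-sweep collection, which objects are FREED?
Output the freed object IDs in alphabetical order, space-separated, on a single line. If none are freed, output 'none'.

Answer: C F G

Derivation:
Roots: A D I
Mark A: refs=B E I, marked=A
Mark D: refs=H null, marked=A D
Mark I: refs=J J, marked=A D I
Mark B: refs=H H K, marked=A B D I
Mark E: refs=A, marked=A B D E I
Mark H: refs=null, marked=A B D E H I
Mark J: refs=J I, marked=A B D E H I J
Mark K: refs=null I, marked=A B D E H I J K
Unmarked (collected): C F G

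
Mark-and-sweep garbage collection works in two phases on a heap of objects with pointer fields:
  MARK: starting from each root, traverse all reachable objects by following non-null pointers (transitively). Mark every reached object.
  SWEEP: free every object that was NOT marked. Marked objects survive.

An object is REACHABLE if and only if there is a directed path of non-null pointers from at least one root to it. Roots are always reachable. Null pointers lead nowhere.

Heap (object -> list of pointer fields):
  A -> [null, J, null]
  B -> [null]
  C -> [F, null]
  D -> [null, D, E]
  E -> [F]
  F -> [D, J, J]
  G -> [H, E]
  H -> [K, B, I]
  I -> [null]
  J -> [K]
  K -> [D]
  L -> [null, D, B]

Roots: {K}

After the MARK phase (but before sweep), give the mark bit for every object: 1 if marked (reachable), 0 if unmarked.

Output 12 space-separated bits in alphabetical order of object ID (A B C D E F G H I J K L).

Answer: 0 0 0 1 1 1 0 0 0 1 1 0

Derivation:
Roots: K
Mark K: refs=D, marked=K
Mark D: refs=null D E, marked=D K
Mark E: refs=F, marked=D E K
Mark F: refs=D J J, marked=D E F K
Mark J: refs=K, marked=D E F J K
Unmarked (collected): A B C G H I L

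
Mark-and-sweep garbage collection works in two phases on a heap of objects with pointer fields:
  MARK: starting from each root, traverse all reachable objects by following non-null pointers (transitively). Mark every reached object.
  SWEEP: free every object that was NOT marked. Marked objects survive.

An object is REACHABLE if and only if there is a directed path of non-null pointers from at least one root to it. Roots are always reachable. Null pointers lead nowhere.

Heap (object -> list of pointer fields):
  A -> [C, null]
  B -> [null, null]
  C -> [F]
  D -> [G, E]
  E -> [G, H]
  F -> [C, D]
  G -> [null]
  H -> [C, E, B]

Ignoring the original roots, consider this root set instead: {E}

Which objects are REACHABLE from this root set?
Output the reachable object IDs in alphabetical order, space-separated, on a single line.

Answer: B C D E F G H

Derivation:
Roots: E
Mark E: refs=G H, marked=E
Mark G: refs=null, marked=E G
Mark H: refs=C E B, marked=E G H
Mark C: refs=F, marked=C E G H
Mark B: refs=null null, marked=B C E G H
Mark F: refs=C D, marked=B C E F G H
Mark D: refs=G E, marked=B C D E F G H
Unmarked (collected): A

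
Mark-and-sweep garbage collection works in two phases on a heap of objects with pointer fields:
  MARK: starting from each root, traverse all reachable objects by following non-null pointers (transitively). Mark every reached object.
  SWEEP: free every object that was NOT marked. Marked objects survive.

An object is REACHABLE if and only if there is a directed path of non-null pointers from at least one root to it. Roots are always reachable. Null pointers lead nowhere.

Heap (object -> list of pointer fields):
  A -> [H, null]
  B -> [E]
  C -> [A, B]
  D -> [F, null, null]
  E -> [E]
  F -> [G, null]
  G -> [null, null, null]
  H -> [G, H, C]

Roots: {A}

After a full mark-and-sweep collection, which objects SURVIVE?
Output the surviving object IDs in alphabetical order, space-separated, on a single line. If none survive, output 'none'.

Roots: A
Mark A: refs=H null, marked=A
Mark H: refs=G H C, marked=A H
Mark G: refs=null null null, marked=A G H
Mark C: refs=A B, marked=A C G H
Mark B: refs=E, marked=A B C G H
Mark E: refs=E, marked=A B C E G H
Unmarked (collected): D F

Answer: A B C E G H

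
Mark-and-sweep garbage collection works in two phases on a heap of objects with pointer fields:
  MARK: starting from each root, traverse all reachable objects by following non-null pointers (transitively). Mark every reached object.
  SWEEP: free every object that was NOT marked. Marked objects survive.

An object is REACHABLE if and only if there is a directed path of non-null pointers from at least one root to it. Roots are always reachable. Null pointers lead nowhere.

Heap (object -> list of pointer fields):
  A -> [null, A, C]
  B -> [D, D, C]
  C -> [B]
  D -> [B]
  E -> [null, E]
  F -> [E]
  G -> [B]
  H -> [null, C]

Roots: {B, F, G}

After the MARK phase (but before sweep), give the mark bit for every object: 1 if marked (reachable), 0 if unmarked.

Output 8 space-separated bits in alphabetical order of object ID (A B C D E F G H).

Answer: 0 1 1 1 1 1 1 0

Derivation:
Roots: B F G
Mark B: refs=D D C, marked=B
Mark F: refs=E, marked=B F
Mark G: refs=B, marked=B F G
Mark D: refs=B, marked=B D F G
Mark C: refs=B, marked=B C D F G
Mark E: refs=null E, marked=B C D E F G
Unmarked (collected): A H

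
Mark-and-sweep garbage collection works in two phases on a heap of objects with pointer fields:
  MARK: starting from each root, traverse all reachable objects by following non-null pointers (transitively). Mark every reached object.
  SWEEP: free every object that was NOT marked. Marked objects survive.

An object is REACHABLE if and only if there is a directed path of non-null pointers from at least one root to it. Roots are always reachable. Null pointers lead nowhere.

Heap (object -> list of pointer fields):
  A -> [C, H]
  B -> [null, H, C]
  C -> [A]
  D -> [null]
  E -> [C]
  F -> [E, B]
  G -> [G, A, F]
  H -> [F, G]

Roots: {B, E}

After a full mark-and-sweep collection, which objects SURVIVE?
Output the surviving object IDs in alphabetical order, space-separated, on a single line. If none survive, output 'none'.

Roots: B E
Mark B: refs=null H C, marked=B
Mark E: refs=C, marked=B E
Mark H: refs=F G, marked=B E H
Mark C: refs=A, marked=B C E H
Mark F: refs=E B, marked=B C E F H
Mark G: refs=G A F, marked=B C E F G H
Mark A: refs=C H, marked=A B C E F G H
Unmarked (collected): D

Answer: A B C E F G H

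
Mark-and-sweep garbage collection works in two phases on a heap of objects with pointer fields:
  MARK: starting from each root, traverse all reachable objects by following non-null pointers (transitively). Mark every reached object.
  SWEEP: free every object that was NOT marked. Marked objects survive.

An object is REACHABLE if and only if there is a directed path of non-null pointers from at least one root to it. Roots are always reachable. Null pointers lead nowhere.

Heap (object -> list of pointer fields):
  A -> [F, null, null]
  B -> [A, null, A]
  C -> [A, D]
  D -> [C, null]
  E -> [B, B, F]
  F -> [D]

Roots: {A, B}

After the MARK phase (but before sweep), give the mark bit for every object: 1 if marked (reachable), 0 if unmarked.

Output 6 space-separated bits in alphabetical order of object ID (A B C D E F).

Answer: 1 1 1 1 0 1

Derivation:
Roots: A B
Mark A: refs=F null null, marked=A
Mark B: refs=A null A, marked=A B
Mark F: refs=D, marked=A B F
Mark D: refs=C null, marked=A B D F
Mark C: refs=A D, marked=A B C D F
Unmarked (collected): E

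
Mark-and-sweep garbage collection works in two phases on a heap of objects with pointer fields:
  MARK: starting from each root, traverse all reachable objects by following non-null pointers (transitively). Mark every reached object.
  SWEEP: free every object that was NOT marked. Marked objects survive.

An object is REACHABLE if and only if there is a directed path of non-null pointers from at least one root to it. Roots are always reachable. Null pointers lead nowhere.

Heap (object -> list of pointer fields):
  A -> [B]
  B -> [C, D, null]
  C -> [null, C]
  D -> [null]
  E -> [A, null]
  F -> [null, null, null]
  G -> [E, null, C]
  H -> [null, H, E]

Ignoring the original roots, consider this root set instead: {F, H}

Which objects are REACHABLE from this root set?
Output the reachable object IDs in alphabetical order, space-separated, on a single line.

Roots: F H
Mark F: refs=null null null, marked=F
Mark H: refs=null H E, marked=F H
Mark E: refs=A null, marked=E F H
Mark A: refs=B, marked=A E F H
Mark B: refs=C D null, marked=A B E F H
Mark C: refs=null C, marked=A B C E F H
Mark D: refs=null, marked=A B C D E F H
Unmarked (collected): G

Answer: A B C D E F H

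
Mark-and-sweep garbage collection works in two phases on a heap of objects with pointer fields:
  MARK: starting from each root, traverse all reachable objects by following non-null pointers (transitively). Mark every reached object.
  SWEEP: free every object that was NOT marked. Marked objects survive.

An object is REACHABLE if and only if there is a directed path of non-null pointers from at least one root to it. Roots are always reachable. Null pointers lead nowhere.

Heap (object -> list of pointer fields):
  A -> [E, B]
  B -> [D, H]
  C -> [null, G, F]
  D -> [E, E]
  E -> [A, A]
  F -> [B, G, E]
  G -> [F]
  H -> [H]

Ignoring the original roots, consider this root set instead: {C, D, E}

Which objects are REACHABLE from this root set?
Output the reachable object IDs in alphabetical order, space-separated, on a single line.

Answer: A B C D E F G H

Derivation:
Roots: C D E
Mark C: refs=null G F, marked=C
Mark D: refs=E E, marked=C D
Mark E: refs=A A, marked=C D E
Mark G: refs=F, marked=C D E G
Mark F: refs=B G E, marked=C D E F G
Mark A: refs=E B, marked=A C D E F G
Mark B: refs=D H, marked=A B C D E F G
Mark H: refs=H, marked=A B C D E F G H
Unmarked (collected): (none)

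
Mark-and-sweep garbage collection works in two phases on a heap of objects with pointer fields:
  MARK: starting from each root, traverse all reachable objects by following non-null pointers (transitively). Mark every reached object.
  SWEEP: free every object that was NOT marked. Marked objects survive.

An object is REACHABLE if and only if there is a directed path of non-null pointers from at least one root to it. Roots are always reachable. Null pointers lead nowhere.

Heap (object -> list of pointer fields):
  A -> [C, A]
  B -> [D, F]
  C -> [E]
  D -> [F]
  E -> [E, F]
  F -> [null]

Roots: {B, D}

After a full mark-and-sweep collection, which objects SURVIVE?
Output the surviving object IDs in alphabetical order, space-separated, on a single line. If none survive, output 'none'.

Answer: B D F

Derivation:
Roots: B D
Mark B: refs=D F, marked=B
Mark D: refs=F, marked=B D
Mark F: refs=null, marked=B D F
Unmarked (collected): A C E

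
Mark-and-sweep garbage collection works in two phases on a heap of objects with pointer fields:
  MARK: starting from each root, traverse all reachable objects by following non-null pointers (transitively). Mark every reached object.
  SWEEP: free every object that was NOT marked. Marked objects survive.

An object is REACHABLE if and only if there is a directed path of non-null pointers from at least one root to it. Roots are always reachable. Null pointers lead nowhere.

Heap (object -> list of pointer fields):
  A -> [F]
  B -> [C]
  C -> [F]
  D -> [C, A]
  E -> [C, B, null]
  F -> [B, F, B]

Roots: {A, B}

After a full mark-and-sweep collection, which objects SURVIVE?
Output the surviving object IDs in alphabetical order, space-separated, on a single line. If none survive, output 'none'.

Roots: A B
Mark A: refs=F, marked=A
Mark B: refs=C, marked=A B
Mark F: refs=B F B, marked=A B F
Mark C: refs=F, marked=A B C F
Unmarked (collected): D E

Answer: A B C F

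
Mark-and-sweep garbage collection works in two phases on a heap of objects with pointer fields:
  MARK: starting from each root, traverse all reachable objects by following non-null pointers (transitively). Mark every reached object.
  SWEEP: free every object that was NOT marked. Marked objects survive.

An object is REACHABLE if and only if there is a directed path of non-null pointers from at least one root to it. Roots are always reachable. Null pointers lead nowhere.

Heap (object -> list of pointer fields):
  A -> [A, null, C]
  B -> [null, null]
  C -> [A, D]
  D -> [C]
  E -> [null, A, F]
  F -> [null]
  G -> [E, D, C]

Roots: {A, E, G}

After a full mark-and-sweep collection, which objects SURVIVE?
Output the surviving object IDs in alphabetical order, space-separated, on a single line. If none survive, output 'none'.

Answer: A C D E F G

Derivation:
Roots: A E G
Mark A: refs=A null C, marked=A
Mark E: refs=null A F, marked=A E
Mark G: refs=E D C, marked=A E G
Mark C: refs=A D, marked=A C E G
Mark F: refs=null, marked=A C E F G
Mark D: refs=C, marked=A C D E F G
Unmarked (collected): B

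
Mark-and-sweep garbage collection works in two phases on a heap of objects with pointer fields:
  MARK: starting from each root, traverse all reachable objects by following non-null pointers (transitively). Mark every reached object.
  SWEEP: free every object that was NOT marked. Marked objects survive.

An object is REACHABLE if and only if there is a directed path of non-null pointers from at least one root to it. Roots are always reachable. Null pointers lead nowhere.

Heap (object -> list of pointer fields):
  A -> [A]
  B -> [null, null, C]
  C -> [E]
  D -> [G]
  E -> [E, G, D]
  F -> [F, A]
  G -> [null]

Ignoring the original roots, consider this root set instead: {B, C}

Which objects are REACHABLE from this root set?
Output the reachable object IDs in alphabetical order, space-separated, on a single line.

Answer: B C D E G

Derivation:
Roots: B C
Mark B: refs=null null C, marked=B
Mark C: refs=E, marked=B C
Mark E: refs=E G D, marked=B C E
Mark G: refs=null, marked=B C E G
Mark D: refs=G, marked=B C D E G
Unmarked (collected): A F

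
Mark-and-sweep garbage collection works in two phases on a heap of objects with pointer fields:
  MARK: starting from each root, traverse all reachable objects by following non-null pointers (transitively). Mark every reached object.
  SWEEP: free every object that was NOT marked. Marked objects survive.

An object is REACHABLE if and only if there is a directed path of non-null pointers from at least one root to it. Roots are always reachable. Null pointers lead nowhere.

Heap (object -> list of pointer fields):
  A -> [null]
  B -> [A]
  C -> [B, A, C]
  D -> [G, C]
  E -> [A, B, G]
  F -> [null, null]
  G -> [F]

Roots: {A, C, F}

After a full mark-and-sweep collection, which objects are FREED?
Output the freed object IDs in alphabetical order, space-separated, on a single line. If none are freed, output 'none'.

Roots: A C F
Mark A: refs=null, marked=A
Mark C: refs=B A C, marked=A C
Mark F: refs=null null, marked=A C F
Mark B: refs=A, marked=A B C F
Unmarked (collected): D E G

Answer: D E G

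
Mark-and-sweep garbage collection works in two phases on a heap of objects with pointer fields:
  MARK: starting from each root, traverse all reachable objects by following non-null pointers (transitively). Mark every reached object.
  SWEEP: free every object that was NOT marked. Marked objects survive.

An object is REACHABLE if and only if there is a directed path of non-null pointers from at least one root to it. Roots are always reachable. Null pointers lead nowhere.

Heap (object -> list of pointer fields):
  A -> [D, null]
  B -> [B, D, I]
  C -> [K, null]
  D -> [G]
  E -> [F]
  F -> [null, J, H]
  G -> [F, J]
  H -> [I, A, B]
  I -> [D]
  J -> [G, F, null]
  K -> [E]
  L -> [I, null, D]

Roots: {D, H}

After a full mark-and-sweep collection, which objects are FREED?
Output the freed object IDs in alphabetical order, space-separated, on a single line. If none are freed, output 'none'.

Roots: D H
Mark D: refs=G, marked=D
Mark H: refs=I A B, marked=D H
Mark G: refs=F J, marked=D G H
Mark I: refs=D, marked=D G H I
Mark A: refs=D null, marked=A D G H I
Mark B: refs=B D I, marked=A B D G H I
Mark F: refs=null J H, marked=A B D F G H I
Mark J: refs=G F null, marked=A B D F G H I J
Unmarked (collected): C E K L

Answer: C E K L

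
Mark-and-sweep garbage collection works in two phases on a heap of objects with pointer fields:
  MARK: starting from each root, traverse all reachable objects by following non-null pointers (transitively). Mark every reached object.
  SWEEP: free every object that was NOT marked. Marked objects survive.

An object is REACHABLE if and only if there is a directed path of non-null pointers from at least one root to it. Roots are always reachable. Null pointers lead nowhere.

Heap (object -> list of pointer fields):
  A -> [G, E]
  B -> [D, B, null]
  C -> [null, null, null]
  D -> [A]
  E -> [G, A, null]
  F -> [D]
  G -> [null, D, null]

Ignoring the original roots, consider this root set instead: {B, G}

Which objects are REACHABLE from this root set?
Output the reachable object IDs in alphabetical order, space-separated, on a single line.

Answer: A B D E G

Derivation:
Roots: B G
Mark B: refs=D B null, marked=B
Mark G: refs=null D null, marked=B G
Mark D: refs=A, marked=B D G
Mark A: refs=G E, marked=A B D G
Mark E: refs=G A null, marked=A B D E G
Unmarked (collected): C F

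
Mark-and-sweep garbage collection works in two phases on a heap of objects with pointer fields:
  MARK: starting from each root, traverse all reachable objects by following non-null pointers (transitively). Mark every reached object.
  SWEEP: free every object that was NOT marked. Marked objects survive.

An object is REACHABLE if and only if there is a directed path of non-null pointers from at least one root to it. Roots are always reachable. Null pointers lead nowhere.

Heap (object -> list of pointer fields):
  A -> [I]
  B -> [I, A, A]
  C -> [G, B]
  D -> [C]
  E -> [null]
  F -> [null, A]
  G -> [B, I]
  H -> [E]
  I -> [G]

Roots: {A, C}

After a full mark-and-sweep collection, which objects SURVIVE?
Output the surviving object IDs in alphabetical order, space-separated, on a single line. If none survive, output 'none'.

Answer: A B C G I

Derivation:
Roots: A C
Mark A: refs=I, marked=A
Mark C: refs=G B, marked=A C
Mark I: refs=G, marked=A C I
Mark G: refs=B I, marked=A C G I
Mark B: refs=I A A, marked=A B C G I
Unmarked (collected): D E F H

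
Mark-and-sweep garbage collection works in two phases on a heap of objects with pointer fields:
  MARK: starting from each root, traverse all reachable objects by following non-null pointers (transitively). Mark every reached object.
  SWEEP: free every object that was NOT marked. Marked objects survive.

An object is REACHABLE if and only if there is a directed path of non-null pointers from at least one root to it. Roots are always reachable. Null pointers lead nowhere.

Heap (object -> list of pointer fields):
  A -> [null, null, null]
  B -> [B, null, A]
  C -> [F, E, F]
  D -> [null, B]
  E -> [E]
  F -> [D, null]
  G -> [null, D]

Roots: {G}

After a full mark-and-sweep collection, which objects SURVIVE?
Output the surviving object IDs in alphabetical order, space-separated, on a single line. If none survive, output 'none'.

Roots: G
Mark G: refs=null D, marked=G
Mark D: refs=null B, marked=D G
Mark B: refs=B null A, marked=B D G
Mark A: refs=null null null, marked=A B D G
Unmarked (collected): C E F

Answer: A B D G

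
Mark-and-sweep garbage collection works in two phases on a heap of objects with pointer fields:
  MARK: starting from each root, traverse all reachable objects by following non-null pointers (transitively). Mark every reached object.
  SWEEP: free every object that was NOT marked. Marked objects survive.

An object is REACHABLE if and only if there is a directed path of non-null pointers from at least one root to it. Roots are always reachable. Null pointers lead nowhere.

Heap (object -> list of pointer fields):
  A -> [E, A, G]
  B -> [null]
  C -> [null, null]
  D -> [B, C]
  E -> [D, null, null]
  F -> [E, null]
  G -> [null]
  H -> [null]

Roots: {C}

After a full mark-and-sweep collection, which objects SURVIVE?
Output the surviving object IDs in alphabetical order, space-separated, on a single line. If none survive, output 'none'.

Answer: C

Derivation:
Roots: C
Mark C: refs=null null, marked=C
Unmarked (collected): A B D E F G H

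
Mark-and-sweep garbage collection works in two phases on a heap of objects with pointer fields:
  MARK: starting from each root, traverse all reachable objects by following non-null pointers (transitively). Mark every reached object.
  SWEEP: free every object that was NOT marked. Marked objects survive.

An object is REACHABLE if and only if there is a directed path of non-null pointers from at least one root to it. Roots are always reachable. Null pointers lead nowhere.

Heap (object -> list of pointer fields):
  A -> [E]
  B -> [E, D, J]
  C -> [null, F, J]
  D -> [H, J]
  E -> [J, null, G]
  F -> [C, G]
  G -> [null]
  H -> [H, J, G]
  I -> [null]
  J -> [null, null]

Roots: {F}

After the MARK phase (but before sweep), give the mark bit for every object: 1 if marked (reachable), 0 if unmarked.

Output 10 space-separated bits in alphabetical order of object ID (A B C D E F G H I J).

Answer: 0 0 1 0 0 1 1 0 0 1

Derivation:
Roots: F
Mark F: refs=C G, marked=F
Mark C: refs=null F J, marked=C F
Mark G: refs=null, marked=C F G
Mark J: refs=null null, marked=C F G J
Unmarked (collected): A B D E H I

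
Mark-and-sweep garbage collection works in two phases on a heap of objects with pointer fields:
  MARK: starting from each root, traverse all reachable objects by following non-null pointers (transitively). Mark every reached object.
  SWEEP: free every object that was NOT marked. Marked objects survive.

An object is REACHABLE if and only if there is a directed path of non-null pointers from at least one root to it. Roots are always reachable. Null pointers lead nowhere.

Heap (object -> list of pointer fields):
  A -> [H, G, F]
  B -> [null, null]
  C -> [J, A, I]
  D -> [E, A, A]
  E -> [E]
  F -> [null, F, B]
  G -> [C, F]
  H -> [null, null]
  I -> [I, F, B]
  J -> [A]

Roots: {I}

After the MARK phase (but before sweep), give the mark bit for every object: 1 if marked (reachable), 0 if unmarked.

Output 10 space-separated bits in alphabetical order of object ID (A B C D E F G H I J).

Roots: I
Mark I: refs=I F B, marked=I
Mark F: refs=null F B, marked=F I
Mark B: refs=null null, marked=B F I
Unmarked (collected): A C D E G H J

Answer: 0 1 0 0 0 1 0 0 1 0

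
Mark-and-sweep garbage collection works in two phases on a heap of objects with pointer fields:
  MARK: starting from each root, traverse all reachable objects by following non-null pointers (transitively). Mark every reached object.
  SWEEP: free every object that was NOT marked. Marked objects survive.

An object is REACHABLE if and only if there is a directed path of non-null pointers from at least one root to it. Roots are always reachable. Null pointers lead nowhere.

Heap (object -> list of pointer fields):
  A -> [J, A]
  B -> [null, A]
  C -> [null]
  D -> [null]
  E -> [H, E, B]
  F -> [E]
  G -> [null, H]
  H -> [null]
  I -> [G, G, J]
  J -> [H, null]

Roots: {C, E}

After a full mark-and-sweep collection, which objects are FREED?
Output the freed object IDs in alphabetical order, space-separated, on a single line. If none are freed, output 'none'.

Answer: D F G I

Derivation:
Roots: C E
Mark C: refs=null, marked=C
Mark E: refs=H E B, marked=C E
Mark H: refs=null, marked=C E H
Mark B: refs=null A, marked=B C E H
Mark A: refs=J A, marked=A B C E H
Mark J: refs=H null, marked=A B C E H J
Unmarked (collected): D F G I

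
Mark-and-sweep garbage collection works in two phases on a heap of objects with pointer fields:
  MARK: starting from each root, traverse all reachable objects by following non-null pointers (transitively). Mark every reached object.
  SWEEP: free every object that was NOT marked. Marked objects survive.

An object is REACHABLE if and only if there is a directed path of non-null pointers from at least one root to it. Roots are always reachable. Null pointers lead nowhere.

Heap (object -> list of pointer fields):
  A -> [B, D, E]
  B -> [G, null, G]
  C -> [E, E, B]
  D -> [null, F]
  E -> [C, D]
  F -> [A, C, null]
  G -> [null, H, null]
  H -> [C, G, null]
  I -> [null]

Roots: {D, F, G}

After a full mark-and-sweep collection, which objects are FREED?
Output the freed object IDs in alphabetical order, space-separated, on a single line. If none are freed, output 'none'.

Roots: D F G
Mark D: refs=null F, marked=D
Mark F: refs=A C null, marked=D F
Mark G: refs=null H null, marked=D F G
Mark A: refs=B D E, marked=A D F G
Mark C: refs=E E B, marked=A C D F G
Mark H: refs=C G null, marked=A C D F G H
Mark B: refs=G null G, marked=A B C D F G H
Mark E: refs=C D, marked=A B C D E F G H
Unmarked (collected): I

Answer: I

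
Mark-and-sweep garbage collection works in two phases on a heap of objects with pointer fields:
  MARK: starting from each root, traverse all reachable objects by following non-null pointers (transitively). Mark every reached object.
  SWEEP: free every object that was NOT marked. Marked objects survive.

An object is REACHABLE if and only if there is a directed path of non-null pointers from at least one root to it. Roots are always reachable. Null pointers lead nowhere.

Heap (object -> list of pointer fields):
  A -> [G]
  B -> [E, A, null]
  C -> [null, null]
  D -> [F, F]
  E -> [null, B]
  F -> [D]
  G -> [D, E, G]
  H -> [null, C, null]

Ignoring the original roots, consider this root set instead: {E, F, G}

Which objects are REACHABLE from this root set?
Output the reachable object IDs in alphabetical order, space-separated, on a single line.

Answer: A B D E F G

Derivation:
Roots: E F G
Mark E: refs=null B, marked=E
Mark F: refs=D, marked=E F
Mark G: refs=D E G, marked=E F G
Mark B: refs=E A null, marked=B E F G
Mark D: refs=F F, marked=B D E F G
Mark A: refs=G, marked=A B D E F G
Unmarked (collected): C H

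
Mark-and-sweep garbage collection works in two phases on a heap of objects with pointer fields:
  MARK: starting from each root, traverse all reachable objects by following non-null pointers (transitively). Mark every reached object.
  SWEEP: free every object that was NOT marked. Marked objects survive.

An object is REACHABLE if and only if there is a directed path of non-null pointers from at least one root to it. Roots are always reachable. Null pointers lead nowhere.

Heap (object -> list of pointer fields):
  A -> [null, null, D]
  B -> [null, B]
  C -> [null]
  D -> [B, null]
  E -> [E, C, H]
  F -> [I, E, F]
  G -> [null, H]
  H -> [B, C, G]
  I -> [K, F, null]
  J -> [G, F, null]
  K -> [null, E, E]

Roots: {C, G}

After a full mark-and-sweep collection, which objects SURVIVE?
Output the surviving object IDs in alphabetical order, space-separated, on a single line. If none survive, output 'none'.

Roots: C G
Mark C: refs=null, marked=C
Mark G: refs=null H, marked=C G
Mark H: refs=B C G, marked=C G H
Mark B: refs=null B, marked=B C G H
Unmarked (collected): A D E F I J K

Answer: B C G H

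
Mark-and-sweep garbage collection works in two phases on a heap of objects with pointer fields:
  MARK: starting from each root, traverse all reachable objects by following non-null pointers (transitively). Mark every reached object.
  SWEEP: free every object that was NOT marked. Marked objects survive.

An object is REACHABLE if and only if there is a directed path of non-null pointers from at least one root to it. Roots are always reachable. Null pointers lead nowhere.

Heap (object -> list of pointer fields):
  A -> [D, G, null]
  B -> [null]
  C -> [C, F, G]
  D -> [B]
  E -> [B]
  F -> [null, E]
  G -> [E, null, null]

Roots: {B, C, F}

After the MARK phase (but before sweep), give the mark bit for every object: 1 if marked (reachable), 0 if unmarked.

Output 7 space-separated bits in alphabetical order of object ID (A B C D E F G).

Roots: B C F
Mark B: refs=null, marked=B
Mark C: refs=C F G, marked=B C
Mark F: refs=null E, marked=B C F
Mark G: refs=E null null, marked=B C F G
Mark E: refs=B, marked=B C E F G
Unmarked (collected): A D

Answer: 0 1 1 0 1 1 1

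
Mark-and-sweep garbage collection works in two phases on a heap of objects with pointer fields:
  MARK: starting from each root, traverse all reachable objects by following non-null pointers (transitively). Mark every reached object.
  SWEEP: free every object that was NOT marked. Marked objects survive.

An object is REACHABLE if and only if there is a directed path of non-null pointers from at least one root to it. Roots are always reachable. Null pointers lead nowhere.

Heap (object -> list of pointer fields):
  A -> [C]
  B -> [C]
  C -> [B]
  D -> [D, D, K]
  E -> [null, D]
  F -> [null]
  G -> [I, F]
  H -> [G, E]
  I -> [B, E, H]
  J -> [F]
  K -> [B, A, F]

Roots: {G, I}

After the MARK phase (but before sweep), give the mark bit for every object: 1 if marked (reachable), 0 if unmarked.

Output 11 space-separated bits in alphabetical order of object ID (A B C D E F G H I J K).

Roots: G I
Mark G: refs=I F, marked=G
Mark I: refs=B E H, marked=G I
Mark F: refs=null, marked=F G I
Mark B: refs=C, marked=B F G I
Mark E: refs=null D, marked=B E F G I
Mark H: refs=G E, marked=B E F G H I
Mark C: refs=B, marked=B C E F G H I
Mark D: refs=D D K, marked=B C D E F G H I
Mark K: refs=B A F, marked=B C D E F G H I K
Mark A: refs=C, marked=A B C D E F G H I K
Unmarked (collected): J

Answer: 1 1 1 1 1 1 1 1 1 0 1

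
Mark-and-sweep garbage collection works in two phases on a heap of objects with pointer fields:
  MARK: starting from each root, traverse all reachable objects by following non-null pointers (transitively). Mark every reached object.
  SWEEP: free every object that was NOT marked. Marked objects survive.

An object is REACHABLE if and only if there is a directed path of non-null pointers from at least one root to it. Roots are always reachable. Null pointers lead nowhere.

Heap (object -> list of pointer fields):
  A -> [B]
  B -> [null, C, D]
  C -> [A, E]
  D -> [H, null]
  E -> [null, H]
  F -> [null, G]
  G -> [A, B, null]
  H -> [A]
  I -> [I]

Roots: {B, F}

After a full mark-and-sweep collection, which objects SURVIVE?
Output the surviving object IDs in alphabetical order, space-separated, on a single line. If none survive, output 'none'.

Roots: B F
Mark B: refs=null C D, marked=B
Mark F: refs=null G, marked=B F
Mark C: refs=A E, marked=B C F
Mark D: refs=H null, marked=B C D F
Mark G: refs=A B null, marked=B C D F G
Mark A: refs=B, marked=A B C D F G
Mark E: refs=null H, marked=A B C D E F G
Mark H: refs=A, marked=A B C D E F G H
Unmarked (collected): I

Answer: A B C D E F G H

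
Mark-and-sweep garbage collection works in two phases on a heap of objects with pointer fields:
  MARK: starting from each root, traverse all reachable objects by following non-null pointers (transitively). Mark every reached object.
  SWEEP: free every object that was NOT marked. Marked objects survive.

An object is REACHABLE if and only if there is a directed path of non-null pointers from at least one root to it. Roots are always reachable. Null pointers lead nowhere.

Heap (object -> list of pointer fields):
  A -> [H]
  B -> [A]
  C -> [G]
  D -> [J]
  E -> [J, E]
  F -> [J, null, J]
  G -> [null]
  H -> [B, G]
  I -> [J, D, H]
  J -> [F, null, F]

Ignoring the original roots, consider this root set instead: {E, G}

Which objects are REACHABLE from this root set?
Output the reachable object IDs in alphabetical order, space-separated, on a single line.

Roots: E G
Mark E: refs=J E, marked=E
Mark G: refs=null, marked=E G
Mark J: refs=F null F, marked=E G J
Mark F: refs=J null J, marked=E F G J
Unmarked (collected): A B C D H I

Answer: E F G J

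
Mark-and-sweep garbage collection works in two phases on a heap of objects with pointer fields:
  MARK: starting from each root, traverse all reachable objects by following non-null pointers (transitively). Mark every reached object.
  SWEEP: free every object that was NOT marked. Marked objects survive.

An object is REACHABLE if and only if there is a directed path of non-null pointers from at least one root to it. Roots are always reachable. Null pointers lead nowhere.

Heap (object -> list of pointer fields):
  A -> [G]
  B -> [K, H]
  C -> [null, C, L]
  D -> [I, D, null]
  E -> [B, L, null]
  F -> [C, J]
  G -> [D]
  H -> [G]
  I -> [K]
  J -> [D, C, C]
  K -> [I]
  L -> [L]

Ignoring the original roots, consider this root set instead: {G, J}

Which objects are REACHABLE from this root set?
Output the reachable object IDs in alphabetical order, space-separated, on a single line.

Roots: G J
Mark G: refs=D, marked=G
Mark J: refs=D C C, marked=G J
Mark D: refs=I D null, marked=D G J
Mark C: refs=null C L, marked=C D G J
Mark I: refs=K, marked=C D G I J
Mark L: refs=L, marked=C D G I J L
Mark K: refs=I, marked=C D G I J K L
Unmarked (collected): A B E F H

Answer: C D G I J K L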